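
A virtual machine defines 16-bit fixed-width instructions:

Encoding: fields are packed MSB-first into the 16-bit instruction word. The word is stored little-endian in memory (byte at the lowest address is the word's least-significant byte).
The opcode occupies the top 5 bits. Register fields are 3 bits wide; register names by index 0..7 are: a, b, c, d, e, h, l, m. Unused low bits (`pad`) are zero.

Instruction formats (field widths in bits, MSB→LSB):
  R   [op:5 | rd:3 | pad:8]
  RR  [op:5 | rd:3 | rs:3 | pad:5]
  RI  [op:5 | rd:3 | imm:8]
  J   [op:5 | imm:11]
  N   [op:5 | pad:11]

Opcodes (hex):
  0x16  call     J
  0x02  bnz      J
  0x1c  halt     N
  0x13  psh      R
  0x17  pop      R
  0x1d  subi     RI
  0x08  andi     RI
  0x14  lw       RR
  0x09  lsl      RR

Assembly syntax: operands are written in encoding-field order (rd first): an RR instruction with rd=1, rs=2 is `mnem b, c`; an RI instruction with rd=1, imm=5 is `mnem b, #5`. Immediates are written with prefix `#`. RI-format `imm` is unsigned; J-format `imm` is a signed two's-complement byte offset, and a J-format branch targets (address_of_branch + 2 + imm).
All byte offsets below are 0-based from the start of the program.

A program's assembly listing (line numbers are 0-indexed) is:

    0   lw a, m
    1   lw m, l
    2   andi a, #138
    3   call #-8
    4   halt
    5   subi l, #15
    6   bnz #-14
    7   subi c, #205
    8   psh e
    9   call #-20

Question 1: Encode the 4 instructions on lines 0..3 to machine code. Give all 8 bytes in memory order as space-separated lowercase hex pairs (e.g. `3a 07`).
line 0 (lw): pack op=0x14:5|rd=0:3|rs=7:3|pad=0:5 = 0xa0e0; little→ e0 a0
line 1 (lw): pack op=0x14:5|rd=7:3|rs=6:3|pad=0:5 = 0xa7c0; little→ c0 a7
line 2 (andi): pack op=0x8:5|rd=0:3|imm=138:8 = 0x408a; little→ 8a 40
line 3 (call): pack op=0x16:5|imm=-8:11 = 0xb7f8; little→ f8 b7

e0 a0 c0 a7 8a 40 f8 b7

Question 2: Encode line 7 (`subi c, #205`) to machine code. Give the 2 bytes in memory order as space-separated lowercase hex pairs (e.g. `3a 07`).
L7: subi op=0x1d:5|rd=2:3|imm=205:8 ⇒ 0xeacd ⇒ little cd ea

cd ea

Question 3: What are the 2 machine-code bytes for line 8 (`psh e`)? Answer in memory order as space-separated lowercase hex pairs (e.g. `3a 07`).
00 9c

L8: psh op=0x13:5|rd=4:3|pad=0:8 ⇒ 0x9c00 ⇒ little 00 9c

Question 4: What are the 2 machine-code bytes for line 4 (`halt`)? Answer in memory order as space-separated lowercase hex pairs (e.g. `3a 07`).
00 e0

line 4 (halt): pack op=0x1c:5|pad=0:11 = 0xe000; little→ 00 e0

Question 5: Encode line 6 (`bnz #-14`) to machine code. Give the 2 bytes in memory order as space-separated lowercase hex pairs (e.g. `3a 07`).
6. bnz fields op=0x2:5|imm=-14:11 → word 17f2h → f2 17

f2 17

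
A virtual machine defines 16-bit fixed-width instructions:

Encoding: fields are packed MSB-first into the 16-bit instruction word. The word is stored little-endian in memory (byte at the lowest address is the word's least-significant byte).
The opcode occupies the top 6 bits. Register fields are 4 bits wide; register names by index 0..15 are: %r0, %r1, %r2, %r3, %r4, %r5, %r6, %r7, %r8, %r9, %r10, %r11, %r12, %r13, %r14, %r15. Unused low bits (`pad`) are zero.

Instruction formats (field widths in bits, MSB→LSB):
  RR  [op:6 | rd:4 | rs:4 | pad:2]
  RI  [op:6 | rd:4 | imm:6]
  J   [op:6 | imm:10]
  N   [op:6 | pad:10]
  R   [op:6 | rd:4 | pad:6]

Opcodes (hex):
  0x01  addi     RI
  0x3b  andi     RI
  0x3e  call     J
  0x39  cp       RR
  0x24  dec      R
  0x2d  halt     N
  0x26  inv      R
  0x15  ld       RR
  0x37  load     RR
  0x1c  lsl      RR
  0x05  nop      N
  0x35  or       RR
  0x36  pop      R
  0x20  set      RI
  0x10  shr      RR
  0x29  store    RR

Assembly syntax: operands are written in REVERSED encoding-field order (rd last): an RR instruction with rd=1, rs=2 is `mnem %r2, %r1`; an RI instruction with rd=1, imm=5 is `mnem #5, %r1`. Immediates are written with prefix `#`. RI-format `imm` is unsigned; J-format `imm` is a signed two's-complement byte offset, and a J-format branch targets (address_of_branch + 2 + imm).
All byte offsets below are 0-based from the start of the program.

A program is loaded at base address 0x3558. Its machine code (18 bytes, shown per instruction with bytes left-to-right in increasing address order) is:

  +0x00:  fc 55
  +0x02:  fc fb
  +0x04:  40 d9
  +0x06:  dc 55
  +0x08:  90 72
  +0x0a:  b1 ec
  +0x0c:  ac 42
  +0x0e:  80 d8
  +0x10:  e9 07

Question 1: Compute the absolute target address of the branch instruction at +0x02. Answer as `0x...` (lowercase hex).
0x3558

@+02  little-endian(fc fb) = 0xfbfc
  top 6b → 0x3e → call [J]
  imm@[9:0]=0x3fc (s10→-4) ⇒ #-4
  target = base 0x3558 + off 0x02 + 2 + imm -4 = 0x3558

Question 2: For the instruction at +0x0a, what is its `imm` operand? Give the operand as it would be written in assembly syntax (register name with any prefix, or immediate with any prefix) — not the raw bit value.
+0x0a: b1 ec ⇒ word 0xecb1 (little)
  op=0xecb1>>10=0x3b ⇒ andi (RI)
  [9:6] rd=2 = %r2
  [5:0] imm=49 = #49

#49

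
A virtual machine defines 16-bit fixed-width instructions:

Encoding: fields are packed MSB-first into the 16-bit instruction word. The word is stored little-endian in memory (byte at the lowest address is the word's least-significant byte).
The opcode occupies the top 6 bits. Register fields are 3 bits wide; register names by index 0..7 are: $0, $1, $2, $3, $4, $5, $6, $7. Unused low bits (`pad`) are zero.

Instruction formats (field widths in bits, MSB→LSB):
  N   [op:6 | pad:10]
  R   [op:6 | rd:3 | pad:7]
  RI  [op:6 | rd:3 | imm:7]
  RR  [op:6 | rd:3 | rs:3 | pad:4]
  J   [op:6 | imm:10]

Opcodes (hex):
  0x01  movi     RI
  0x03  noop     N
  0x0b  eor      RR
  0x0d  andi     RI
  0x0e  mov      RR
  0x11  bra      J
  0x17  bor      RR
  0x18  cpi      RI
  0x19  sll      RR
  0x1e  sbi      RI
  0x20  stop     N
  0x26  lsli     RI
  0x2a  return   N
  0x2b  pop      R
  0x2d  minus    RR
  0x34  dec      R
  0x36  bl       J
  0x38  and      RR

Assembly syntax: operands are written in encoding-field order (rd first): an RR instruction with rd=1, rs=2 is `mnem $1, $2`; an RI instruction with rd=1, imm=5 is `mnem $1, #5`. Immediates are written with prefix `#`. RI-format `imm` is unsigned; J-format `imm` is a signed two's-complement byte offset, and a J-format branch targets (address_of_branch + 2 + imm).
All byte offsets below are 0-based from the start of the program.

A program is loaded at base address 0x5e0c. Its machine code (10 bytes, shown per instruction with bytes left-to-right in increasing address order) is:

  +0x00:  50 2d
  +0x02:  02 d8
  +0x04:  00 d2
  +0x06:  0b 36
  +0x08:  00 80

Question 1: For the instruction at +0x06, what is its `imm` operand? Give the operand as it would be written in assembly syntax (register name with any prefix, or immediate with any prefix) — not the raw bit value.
off 0x06: read 0b 36 as little → 0x360b
  top 6b → 0xd → andi [RI]
  rd@[9:7]=0x4 ⇒ $4
  imm@[6:0]=0xb ⇒ #11

#11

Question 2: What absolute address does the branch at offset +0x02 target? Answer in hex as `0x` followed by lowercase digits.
0x5e12

[02] 02 d8 → 0xd802
  top 6b → 0x36 → bl [J]
  imm: (w>>0)&0x3ff=0x2 → #2
  target = base 0x5e0c + off 0x02 + 2 + imm 2 = 0x5e12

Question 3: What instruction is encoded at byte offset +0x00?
eor $2, $5

+0x00: 50 2d ⇒ word 0x2d50 (little)
  top 6b → 0xb → eor [RR]
  [9:7] rd=2 = $2
  [6:4] rs=5 = $5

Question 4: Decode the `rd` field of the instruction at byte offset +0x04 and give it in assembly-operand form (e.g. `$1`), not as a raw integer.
$4

off 0x04: read 00 d2 as little → 0xd200
  op=0xd200>>10=0x34 ⇒ dec (R)
  rd@[9:7]=0x4 ⇒ $4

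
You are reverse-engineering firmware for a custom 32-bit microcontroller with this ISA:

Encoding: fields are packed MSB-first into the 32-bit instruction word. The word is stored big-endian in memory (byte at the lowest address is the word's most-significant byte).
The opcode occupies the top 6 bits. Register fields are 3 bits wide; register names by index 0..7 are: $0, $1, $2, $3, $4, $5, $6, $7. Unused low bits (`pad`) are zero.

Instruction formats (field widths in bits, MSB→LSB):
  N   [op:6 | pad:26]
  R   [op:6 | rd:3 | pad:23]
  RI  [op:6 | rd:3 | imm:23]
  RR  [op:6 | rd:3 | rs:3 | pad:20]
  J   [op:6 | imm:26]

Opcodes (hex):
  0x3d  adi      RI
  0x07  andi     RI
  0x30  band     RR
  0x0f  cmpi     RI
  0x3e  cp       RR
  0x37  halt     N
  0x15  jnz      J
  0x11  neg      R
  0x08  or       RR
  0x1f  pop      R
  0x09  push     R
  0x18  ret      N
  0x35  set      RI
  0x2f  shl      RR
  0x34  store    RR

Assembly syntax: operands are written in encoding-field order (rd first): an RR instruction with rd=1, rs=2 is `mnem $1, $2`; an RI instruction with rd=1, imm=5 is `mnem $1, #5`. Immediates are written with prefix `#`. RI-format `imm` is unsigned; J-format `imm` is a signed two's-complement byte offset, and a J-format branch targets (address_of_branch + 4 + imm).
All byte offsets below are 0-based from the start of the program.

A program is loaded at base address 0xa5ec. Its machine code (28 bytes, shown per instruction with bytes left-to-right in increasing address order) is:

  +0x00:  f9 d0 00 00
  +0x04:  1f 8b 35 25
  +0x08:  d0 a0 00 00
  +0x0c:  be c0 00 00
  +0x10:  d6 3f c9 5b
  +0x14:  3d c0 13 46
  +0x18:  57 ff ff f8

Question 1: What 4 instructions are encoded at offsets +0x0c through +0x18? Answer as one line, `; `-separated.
[0c] be c0 00 00 → 0xbec00000
  opcode bits[31:26]=0x2f: shl/RR
  rd@[25:23]=0x5 ⇒ $5
  rs@[22:20]=0x4 ⇒ $4
[10] d6 3f c9 5b → 0xd63fc95b
  opcode bits[31:26]=0x35: set/RI
  rd@[25:23]=0x4 ⇒ $4
  imm@[22:0]=0x3fc95b ⇒ #4180315
[14] 3d c0 13 46 → 0x3dc01346
  opcode bits[31:26]=0xf: cmpi/RI
  rd@[25:23]=0x3 ⇒ $3
  imm@[22:0]=0x401346 ⇒ #4199238
[18] 57 ff ff f8 → 0x57fffff8
  opcode bits[31:26]=0x15: jnz/J
  imm@[25:0]=0x3fffff8 (s26→-8) ⇒ #-8

shl $5, $4; set $4, #4180315; cmpi $3, #4199238; jnz #-8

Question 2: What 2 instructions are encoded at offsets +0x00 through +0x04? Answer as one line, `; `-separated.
cp $3, $5; andi $7, #734501

@+00  big-endian(f9 d0 00 00) = 0xf9d00000
  opcode bits[31:26]=0x3e: cp/RR
  [25:23] rd=3 = $3
  [22:20] rs=5 = $5
@+04  big-endian(1f 8b 35 25) = 0x1f8b3525
  opcode bits[31:26]=0x7: andi/RI
  [25:23] rd=7 = $7
  [22:0] imm=734501 = #734501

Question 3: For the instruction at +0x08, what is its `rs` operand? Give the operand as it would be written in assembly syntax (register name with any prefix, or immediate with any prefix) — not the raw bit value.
$2

@+08  big-endian(d0 a0 00 00) = 0xd0a00000
  top 6b → 0x34 → store [RR]
  rd@[25:23]=0x1 ⇒ $1
  rs@[22:20]=0x2 ⇒ $2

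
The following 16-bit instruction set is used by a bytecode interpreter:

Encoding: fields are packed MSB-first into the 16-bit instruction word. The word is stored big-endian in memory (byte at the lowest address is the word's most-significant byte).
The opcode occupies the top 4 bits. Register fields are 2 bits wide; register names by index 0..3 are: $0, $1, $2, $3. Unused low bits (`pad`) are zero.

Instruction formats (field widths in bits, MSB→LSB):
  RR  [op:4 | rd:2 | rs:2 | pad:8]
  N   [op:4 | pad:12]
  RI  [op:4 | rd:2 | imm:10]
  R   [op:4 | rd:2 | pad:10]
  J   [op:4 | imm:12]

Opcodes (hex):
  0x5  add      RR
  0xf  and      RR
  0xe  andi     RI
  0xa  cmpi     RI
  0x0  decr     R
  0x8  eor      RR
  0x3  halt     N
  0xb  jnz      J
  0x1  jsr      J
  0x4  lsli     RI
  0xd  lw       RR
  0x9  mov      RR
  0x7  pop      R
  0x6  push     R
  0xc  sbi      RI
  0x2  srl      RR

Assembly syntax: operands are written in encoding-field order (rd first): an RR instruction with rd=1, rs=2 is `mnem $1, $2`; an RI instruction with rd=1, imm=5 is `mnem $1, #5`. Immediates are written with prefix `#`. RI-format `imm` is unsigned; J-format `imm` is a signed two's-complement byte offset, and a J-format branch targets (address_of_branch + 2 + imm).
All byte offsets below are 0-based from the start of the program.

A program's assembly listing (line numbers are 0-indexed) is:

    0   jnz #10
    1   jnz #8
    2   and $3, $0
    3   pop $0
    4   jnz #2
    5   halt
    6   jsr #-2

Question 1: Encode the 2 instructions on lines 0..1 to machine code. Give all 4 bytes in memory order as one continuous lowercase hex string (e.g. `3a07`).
b00ab008

line 0 (jnz): pack op=0xb:4|imm=10:12 = 0xb00a; big→ b0 0a
line 1 (jnz): pack op=0xb:4|imm=8:12 = 0xb008; big→ b0 08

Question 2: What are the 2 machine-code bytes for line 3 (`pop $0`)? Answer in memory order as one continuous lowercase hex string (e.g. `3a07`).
7000

line 3 (pop): pack op=0x7:4|rd=0:2|pad=0:10 = 0x7000; big→ 70 00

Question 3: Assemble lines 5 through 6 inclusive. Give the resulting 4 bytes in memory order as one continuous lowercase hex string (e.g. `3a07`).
line 5 (halt): pack op=0x3:4|pad=0:12 = 0x3000; big→ 30 00
line 6 (jsr): pack op=0x1:4|imm=-2:12 = 0x1ffe; big→ 1f fe

30001ffe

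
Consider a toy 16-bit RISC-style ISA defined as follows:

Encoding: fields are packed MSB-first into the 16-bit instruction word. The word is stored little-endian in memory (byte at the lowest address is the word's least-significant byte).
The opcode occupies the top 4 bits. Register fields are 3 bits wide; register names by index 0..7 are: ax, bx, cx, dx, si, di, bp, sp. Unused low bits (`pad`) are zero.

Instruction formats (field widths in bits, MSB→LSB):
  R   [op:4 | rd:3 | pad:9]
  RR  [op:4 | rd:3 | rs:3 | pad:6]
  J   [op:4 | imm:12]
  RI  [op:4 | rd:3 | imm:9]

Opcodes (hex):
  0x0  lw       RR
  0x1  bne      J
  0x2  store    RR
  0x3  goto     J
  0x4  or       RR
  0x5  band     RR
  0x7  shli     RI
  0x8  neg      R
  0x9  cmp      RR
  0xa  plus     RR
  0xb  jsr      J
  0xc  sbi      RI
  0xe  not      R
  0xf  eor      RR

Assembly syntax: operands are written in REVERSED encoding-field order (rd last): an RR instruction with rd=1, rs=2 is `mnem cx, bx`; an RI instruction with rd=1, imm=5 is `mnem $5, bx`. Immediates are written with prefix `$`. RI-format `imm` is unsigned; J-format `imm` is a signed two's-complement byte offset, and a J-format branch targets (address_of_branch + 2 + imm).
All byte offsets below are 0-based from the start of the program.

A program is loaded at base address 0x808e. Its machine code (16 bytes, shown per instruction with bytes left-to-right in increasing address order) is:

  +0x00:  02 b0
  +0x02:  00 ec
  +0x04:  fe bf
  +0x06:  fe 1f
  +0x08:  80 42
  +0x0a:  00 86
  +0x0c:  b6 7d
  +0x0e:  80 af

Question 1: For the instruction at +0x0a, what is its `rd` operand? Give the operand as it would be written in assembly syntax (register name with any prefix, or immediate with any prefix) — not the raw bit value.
@+0a  little-endian(00 86) = 0x8600
  op=0x8600>>12=0x8 ⇒ neg (R)
  [11:9] rd=3 = dx

dx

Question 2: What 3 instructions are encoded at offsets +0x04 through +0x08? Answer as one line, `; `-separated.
jsr $-2; bne $-2; or cx, bx

+0x04: fe bf ⇒ word 0xbffe (little)
  op=0xbffe>>12=0xb ⇒ jsr (J)
  [11:0] imm=4094 (s12→-2) = $-2
+0x06: fe 1f ⇒ word 0x1ffe (little)
  op=0x1ffe>>12=0x1 ⇒ bne (J)
  [11:0] imm=4094 (s12→-2) = $-2
+0x08: 80 42 ⇒ word 0x4280 (little)
  op=0x4280>>12=0x4 ⇒ or (RR)
  [11:9] rd=1 = bx
  [8:6] rs=2 = cx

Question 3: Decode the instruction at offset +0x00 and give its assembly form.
off 0x00: read 02 b0 as little → 0xb002
  opcode bits[15:12]=0xb: jsr/J
  imm@[11:0]=0x2 ⇒ $2

jsr $2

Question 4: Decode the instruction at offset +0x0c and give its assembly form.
[0c] b6 7d → 0x7db6
  top 4b → 0x7 → shli [RI]
  [11:9] rd=6 = bp
  [8:0] imm=438 = $438

shli $438, bp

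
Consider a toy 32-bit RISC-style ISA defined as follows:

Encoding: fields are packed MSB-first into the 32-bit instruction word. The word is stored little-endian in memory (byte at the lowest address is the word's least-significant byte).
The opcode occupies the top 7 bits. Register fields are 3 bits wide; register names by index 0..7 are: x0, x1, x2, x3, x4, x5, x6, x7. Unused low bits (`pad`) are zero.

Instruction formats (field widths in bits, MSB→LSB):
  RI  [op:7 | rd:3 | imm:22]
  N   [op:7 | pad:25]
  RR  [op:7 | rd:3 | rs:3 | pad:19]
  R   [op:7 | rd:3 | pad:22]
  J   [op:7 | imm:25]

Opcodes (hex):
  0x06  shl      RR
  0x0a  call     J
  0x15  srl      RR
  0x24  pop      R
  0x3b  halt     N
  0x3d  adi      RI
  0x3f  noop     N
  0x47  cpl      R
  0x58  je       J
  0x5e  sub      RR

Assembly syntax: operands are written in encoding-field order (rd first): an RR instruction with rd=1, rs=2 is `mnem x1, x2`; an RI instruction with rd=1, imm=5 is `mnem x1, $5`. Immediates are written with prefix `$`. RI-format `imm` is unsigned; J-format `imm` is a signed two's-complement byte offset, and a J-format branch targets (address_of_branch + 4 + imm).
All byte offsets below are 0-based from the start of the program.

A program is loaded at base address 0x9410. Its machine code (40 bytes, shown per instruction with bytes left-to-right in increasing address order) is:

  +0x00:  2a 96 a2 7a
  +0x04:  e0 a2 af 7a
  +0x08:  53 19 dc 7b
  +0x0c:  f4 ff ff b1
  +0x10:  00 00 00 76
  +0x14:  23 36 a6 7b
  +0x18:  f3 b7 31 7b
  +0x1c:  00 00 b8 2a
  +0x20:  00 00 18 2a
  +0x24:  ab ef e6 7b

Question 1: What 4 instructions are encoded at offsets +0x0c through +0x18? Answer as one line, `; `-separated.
off 0x0c: read f4 ff ff b1 as little → 0xb1fffff4
  top 7b → 0x58 → je [J]
  [24:0] imm=33554420 (s25→-12) = $-12
off 0x10: read 00 00 00 76 as little → 0x76000000
  top 7b → 0x3b → halt [N]
off 0x14: read 23 36 a6 7b as little → 0x7ba63623
  top 7b → 0x3d → adi [RI]
  [24:22] rd=6 = x6
  [21:0] imm=2504227 = $2504227
off 0x18: read f3 b7 31 7b as little → 0x7b31b7f3
  top 7b → 0x3d → adi [RI]
  [24:22] rd=4 = x4
  [21:0] imm=3258355 = $3258355

je $-12; halt; adi x6, $2504227; adi x4, $3258355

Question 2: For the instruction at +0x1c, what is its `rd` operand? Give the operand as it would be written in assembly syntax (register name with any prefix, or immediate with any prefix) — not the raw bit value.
x2

@+1c  little-endian(00 00 b8 2a) = 0x2ab80000
  op=0x2ab80000>>25=0x15 ⇒ srl (RR)
  rd: (w>>22)&0x7=0x2 → x2
  rs: (w>>19)&0x7=0x7 → x7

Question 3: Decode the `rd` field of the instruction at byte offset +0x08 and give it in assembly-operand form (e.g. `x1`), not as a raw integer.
@+08  little-endian(53 19 dc 7b) = 0x7bdc1953
  opcode bits[31:25]=0x3d: adi/RI
  rd: (w>>22)&0x7=0x7 → x7
  imm: (w>>0)&0x3fffff=0x1c1953 → $1841491

x7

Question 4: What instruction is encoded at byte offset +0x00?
+0x00: 2a 96 a2 7a ⇒ word 0x7aa2962a (little)
  op=0x7aa2962a>>25=0x3d ⇒ adi (RI)
  rd: (w>>22)&0x7=0x2 → x2
  imm: (w>>0)&0x3fffff=0x22962a → $2266666

adi x2, $2266666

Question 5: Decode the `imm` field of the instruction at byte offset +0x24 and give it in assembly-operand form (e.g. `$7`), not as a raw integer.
$2551723

off 0x24: read ab ef e6 7b as little → 0x7be6efab
  op=0x7be6efab>>25=0x3d ⇒ adi (RI)
  rd: (w>>22)&0x7=0x7 → x7
  imm: (w>>0)&0x3fffff=0x26efab → $2551723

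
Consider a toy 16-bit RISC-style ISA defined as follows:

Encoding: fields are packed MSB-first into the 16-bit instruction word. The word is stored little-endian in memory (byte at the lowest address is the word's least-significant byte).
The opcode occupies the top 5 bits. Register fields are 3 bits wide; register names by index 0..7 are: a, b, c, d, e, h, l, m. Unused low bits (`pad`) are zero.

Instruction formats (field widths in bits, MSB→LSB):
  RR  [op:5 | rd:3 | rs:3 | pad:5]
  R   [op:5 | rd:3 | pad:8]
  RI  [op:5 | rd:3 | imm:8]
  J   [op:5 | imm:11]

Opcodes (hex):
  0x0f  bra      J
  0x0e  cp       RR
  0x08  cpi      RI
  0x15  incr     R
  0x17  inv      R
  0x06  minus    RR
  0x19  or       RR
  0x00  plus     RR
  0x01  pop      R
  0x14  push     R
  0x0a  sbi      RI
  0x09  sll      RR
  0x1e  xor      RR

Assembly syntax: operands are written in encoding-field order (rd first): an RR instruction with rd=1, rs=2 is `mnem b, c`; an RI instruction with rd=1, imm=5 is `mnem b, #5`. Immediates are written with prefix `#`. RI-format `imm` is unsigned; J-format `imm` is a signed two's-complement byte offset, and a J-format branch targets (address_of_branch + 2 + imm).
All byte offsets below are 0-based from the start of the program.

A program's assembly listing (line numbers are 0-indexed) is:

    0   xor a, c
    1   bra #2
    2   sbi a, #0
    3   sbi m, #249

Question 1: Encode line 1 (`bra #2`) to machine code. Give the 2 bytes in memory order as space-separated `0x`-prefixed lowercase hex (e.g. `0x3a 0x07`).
1. bra fields op=0xf:5|imm=2:11 → word 7802h → 02 78

0x02 0x78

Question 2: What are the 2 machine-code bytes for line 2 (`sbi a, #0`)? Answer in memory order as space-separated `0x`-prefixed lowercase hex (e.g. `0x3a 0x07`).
0x00 0x50

L2: sbi op=0xa:5|rd=0:3|imm=0:8 ⇒ 0x5000 ⇒ little 00 50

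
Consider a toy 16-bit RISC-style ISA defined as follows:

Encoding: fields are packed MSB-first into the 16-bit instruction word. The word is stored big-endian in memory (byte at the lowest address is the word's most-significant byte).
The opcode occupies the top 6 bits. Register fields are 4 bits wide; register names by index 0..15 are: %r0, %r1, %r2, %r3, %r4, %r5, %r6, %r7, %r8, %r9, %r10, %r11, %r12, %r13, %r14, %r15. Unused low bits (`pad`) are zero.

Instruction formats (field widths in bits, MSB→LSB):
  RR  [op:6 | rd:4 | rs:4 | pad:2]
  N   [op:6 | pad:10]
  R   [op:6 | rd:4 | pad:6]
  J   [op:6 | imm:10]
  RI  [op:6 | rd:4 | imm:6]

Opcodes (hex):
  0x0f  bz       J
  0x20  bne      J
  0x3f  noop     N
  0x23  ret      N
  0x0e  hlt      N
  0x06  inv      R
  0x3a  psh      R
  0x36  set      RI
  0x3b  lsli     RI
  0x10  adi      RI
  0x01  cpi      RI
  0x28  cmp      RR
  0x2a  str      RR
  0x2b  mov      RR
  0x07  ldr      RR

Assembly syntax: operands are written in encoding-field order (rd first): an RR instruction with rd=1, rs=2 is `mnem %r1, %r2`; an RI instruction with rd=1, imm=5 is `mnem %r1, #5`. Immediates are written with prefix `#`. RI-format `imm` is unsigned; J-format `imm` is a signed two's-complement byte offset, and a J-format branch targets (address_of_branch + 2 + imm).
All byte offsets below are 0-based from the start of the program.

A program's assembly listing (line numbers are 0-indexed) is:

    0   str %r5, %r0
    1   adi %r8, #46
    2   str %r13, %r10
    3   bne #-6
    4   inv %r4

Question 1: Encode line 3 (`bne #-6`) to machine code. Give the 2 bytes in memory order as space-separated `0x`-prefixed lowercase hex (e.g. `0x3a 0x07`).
0x83 0xfa

3. bne fields op=0x20:6|imm=-6:10 → word 83fah → 83 fa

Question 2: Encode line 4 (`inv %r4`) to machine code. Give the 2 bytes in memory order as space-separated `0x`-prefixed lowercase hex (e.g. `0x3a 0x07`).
0x19 0x00

L4: inv op=0x6:6|rd=4:4|pad=0:6 ⇒ 0x1900 ⇒ big 19 00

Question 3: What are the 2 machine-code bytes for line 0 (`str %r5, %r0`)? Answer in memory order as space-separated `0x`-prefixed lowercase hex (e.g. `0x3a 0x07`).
L0: str op=0x2a:6|rd=5:4|rs=0:4|pad=0:2 ⇒ 0xa940 ⇒ big a9 40

0xa9 0x40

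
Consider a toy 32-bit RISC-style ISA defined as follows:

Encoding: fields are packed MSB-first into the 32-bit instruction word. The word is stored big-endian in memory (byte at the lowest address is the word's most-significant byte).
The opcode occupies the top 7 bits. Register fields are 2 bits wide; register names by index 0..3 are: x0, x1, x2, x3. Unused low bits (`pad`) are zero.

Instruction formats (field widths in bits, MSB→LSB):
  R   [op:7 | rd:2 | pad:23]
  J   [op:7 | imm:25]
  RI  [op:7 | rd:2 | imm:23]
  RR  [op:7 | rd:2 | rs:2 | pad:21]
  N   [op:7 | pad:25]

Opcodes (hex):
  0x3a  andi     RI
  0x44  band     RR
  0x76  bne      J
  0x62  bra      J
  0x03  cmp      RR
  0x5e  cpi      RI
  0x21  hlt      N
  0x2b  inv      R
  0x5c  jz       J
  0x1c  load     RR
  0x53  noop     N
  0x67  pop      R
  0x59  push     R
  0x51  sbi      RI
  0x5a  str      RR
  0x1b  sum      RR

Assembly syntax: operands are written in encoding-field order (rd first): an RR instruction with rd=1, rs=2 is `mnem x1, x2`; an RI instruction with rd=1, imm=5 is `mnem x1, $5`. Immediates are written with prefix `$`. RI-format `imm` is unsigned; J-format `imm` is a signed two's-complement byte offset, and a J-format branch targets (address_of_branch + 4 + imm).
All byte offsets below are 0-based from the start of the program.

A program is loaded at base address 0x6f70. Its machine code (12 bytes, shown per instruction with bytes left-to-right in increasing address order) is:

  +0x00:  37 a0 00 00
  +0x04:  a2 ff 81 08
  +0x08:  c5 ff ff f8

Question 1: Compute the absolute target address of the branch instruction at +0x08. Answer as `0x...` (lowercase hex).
0x6f74

+0x08: c5 ff ff f8 ⇒ word 0xc5fffff8 (big)
  top 7b → 0x62 → bra [J]
  imm: (w>>0)&0x1ffffff=0x1fffff8 (s25→-8) → $-8
  target = base 0x6f70 + off 0x08 + 4 + imm -8 = 0x6f74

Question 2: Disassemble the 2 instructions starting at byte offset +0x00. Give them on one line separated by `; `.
sum x3, x1; sbi x1, $8356104

off 0x00: read 37 a0 00 00 as big → 0x37a00000
  opcode bits[31:25]=0x1b: sum/RR
  [24:23] rd=3 = x3
  [22:21] rs=1 = x1
off 0x04: read a2 ff 81 08 as big → 0xa2ff8108
  opcode bits[31:25]=0x51: sbi/RI
  [24:23] rd=1 = x1
  [22:0] imm=8356104 = $8356104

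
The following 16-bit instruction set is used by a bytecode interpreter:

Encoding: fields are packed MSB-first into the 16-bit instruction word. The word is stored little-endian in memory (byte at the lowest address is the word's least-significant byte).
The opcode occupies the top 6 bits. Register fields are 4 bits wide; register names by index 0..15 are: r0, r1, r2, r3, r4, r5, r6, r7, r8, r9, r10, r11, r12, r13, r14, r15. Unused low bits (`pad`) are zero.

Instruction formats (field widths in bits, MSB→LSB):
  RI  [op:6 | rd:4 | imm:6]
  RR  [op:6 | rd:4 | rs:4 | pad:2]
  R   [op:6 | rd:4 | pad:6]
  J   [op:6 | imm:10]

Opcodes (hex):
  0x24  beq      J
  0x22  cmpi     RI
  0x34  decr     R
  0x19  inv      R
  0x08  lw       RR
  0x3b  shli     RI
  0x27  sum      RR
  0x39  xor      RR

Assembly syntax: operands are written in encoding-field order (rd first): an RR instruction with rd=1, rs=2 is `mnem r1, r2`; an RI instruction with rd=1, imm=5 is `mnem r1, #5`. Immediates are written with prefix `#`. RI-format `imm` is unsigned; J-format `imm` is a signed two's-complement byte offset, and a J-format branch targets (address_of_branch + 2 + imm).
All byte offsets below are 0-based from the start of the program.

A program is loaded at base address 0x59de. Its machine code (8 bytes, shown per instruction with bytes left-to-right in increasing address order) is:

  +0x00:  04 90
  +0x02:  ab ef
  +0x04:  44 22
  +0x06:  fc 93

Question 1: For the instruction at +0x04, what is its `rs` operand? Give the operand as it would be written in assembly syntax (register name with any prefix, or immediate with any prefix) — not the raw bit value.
+0x04: 44 22 ⇒ word 0x2244 (little)
  opcode bits[15:10]=0x8: lw/RR
  rd@[9:6]=0x9 ⇒ r9
  rs@[5:2]=0x1 ⇒ r1

r1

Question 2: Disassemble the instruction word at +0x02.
[02] ab ef → 0xefab
  top 6b → 0x3b → shli [RI]
  rd@[9:6]=0xe ⇒ r14
  imm@[5:0]=0x2b ⇒ #43

shli r14, #43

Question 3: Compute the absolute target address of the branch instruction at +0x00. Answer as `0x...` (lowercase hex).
off 0x00: read 04 90 as little → 0x9004
  op=0x9004>>10=0x24 ⇒ beq (J)
  imm: (w>>0)&0x3ff=0x4 → #4
  target = base 0x59de + off 0x00 + 2 + imm 4 = 0x59e4

0x59e4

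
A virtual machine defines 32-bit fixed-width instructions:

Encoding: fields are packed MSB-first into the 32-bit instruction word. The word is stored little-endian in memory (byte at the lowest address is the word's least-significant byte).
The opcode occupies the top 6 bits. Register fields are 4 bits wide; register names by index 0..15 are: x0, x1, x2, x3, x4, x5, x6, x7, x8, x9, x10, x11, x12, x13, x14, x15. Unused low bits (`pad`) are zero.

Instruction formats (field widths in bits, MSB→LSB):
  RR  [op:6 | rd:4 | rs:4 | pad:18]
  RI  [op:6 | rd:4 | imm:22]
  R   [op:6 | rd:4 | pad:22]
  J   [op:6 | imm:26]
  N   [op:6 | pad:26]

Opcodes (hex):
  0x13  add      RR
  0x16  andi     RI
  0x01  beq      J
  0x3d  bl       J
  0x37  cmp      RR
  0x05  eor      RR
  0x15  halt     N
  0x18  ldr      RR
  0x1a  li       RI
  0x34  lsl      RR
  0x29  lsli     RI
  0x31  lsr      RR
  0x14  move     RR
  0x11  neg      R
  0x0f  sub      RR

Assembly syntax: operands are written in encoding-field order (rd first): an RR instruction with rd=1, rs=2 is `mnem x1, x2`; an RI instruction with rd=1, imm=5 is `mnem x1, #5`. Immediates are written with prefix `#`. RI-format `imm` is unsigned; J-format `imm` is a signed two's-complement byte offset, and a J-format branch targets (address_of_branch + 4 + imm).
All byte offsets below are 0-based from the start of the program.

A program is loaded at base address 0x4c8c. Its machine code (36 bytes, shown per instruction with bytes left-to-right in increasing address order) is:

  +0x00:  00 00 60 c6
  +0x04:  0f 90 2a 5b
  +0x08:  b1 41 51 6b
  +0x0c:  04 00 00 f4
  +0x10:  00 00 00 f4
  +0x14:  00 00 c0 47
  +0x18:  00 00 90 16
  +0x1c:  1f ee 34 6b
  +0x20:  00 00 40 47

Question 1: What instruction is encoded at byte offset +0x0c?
bl #4

+0x0c: 04 00 00 f4 ⇒ word 0xf4000004 (little)
  top 6b → 0x3d → bl [J]
  imm: (w>>0)&0x3ffffff=0x4 → #4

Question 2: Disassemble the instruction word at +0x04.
[04] 0f 90 2a 5b → 0x5b2a900f
  top 6b → 0x16 → andi [RI]
  rd: (w>>22)&0xf=0xc → x12
  imm: (w>>0)&0x3fffff=0x2a900f → #2789391

andi x12, #2789391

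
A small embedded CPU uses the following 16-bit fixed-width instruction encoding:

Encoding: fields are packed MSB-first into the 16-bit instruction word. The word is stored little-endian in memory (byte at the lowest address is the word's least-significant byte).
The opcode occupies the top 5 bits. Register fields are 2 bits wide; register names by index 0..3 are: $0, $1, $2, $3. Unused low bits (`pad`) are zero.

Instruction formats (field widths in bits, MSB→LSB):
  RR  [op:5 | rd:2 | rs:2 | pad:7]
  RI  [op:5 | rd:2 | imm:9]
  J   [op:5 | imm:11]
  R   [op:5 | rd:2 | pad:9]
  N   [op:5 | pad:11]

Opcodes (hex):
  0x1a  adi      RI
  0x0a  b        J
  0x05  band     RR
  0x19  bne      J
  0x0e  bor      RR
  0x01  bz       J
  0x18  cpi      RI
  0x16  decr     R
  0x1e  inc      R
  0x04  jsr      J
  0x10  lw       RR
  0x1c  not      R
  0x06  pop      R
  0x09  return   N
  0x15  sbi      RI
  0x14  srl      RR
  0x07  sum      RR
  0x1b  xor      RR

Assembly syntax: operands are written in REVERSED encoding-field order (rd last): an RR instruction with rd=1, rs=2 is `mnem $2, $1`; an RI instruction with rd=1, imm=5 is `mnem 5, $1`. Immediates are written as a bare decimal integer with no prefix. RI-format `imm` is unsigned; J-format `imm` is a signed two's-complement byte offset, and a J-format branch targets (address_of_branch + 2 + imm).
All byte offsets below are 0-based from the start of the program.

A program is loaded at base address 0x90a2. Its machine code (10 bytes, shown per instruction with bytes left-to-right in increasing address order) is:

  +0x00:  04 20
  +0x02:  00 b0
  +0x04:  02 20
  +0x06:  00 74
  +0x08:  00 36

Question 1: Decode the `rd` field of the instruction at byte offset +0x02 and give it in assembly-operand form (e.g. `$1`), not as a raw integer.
off 0x02: read 00 b0 as little → 0xb000
  opcode bits[15:11]=0x16: decr/R
  rd: (w>>9)&0x3=0x0 → $0

$0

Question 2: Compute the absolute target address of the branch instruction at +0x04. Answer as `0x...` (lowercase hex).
@+04  little-endian(02 20) = 0x2002
  op=0x2002>>11=0x4 ⇒ jsr (J)
  imm: (w>>0)&0x7ff=0x2 → 2
  target = base 0x90a2 + off 0x04 + 2 + imm 2 = 0x90aa

0x90aa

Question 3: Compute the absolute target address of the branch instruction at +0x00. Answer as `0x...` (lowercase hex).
@+00  little-endian(04 20) = 0x2004
  opcode bits[15:11]=0x4: jsr/J
  imm: (w>>0)&0x7ff=0x4 → 4
  target = base 0x90a2 + off 0x00 + 2 + imm 4 = 0x90a8

0x90a8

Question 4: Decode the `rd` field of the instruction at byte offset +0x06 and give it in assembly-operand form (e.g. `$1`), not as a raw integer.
$2

off 0x06: read 00 74 as little → 0x7400
  opcode bits[15:11]=0xe: bor/RR
  rd@[10:9]=0x2 ⇒ $2
  rs@[8:7]=0x0 ⇒ $0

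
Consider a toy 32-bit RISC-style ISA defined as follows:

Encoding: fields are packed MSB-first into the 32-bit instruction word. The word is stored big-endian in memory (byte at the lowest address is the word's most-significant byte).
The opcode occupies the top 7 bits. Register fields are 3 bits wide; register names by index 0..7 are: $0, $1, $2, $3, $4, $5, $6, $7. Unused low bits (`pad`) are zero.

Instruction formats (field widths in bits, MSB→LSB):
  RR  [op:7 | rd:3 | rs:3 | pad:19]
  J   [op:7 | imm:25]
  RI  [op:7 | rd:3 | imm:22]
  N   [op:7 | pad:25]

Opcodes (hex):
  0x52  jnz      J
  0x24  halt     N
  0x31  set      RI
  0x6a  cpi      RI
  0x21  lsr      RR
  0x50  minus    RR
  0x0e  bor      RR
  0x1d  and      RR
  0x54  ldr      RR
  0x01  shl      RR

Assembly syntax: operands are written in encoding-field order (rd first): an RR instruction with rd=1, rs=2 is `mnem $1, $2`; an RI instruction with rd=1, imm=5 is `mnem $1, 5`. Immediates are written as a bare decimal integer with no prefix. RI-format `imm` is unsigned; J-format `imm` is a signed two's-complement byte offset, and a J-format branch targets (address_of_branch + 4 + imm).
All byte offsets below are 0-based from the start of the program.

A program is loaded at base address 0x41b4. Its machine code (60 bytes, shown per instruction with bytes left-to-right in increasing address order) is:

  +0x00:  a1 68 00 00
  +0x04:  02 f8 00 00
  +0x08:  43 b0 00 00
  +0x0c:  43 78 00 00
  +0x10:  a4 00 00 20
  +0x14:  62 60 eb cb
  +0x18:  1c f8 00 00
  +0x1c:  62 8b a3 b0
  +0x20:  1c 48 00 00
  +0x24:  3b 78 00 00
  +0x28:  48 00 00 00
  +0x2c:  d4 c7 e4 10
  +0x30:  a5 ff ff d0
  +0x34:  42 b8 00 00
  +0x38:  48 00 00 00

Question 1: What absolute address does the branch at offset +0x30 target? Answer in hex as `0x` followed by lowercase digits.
0x41b8

@+30  big-endian(a5 ff ff d0) = 0xa5ffffd0
  op=0xa5ffffd0>>25=0x52 ⇒ jnz (J)
  imm: (w>>0)&0x1ffffff=0x1ffffd0 (s25→-48) → -48
  target = base 0x41b4 + off 0x30 + 4 + imm -48 = 0x41b8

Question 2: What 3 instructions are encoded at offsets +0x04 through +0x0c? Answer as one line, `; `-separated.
shl $3, $7; lsr $6, $6; lsr $5, $7

[04] 02 f8 00 00 → 0x02f80000
  top 7b → 0x1 → shl [RR]
  [24:22] rd=3 = $3
  [21:19] rs=7 = $7
[08] 43 b0 00 00 → 0x43b00000
  top 7b → 0x21 → lsr [RR]
  [24:22] rd=6 = $6
  [21:19] rs=6 = $6
[0c] 43 78 00 00 → 0x43780000
  top 7b → 0x21 → lsr [RR]
  [24:22] rd=5 = $5
  [21:19] rs=7 = $7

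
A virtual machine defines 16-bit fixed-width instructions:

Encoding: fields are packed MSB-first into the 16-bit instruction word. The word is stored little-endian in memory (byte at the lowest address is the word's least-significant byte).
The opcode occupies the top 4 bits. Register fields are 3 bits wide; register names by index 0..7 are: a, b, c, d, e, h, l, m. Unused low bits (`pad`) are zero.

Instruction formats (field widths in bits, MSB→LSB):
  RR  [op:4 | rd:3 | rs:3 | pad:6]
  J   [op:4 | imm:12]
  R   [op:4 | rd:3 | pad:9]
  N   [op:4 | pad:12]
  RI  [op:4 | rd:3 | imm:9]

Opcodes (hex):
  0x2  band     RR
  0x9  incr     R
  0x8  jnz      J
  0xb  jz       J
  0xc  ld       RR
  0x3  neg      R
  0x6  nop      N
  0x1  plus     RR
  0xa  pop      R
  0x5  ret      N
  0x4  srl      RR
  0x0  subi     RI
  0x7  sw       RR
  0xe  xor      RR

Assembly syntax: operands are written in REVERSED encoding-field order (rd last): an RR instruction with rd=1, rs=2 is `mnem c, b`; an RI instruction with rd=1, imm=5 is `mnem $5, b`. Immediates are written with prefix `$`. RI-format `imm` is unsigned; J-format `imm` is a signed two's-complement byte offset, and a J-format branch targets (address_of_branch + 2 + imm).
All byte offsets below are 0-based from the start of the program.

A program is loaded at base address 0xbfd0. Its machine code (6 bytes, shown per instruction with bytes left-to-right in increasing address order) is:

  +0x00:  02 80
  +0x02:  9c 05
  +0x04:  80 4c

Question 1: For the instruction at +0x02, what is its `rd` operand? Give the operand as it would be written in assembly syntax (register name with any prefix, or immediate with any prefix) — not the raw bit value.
c

+0x02: 9c 05 ⇒ word 0x059c (little)
  op=0x059c>>12=0x0 ⇒ subi (RI)
  [11:9] rd=2 = c
  [8:0] imm=412 = $412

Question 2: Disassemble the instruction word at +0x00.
+0x00: 02 80 ⇒ word 0x8002 (little)
  opcode bits[15:12]=0x8: jnz/J
  [11:0] imm=2 = $2

jnz $2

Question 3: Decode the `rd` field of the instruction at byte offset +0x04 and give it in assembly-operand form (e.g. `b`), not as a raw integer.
l

@+04  little-endian(80 4c) = 0x4c80
  opcode bits[15:12]=0x4: srl/RR
  [11:9] rd=6 = l
  [8:6] rs=2 = c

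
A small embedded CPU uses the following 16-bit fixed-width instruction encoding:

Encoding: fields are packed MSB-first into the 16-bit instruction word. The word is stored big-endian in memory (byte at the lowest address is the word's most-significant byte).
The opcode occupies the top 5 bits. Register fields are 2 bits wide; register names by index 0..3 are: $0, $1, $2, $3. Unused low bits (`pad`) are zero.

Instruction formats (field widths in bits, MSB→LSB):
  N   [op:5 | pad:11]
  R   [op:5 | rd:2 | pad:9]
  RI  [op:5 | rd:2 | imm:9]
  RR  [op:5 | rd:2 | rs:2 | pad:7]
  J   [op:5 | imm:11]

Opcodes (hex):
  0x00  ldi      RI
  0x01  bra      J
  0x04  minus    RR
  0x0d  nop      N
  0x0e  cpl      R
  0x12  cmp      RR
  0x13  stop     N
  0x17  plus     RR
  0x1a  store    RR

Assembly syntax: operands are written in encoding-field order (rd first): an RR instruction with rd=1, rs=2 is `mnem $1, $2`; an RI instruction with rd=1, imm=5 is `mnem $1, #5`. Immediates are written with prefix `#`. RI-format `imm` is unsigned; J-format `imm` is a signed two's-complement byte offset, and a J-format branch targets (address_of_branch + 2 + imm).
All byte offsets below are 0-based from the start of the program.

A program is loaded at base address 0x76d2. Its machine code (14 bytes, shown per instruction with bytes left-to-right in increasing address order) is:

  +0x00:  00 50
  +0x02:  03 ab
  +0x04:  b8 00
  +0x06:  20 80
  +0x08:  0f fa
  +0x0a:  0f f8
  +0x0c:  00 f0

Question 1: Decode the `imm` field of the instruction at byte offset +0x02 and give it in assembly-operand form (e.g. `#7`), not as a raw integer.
#427

[02] 03 ab → 0x03ab
  top 5b → 0x0 → ldi [RI]
  rd: (w>>9)&0x3=0x1 → $1
  imm: (w>>0)&0x1ff=0x1ab → #427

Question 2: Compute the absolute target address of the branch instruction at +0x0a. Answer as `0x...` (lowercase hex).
@+0a  big-endian(0f f8) = 0x0ff8
  opcode bits[15:11]=0x1: bra/J
  imm@[10:0]=0x7f8 (s11→-8) ⇒ #-8
  target = base 0x76d2 + off 0x0a + 2 + imm -8 = 0x76d6

0x76d6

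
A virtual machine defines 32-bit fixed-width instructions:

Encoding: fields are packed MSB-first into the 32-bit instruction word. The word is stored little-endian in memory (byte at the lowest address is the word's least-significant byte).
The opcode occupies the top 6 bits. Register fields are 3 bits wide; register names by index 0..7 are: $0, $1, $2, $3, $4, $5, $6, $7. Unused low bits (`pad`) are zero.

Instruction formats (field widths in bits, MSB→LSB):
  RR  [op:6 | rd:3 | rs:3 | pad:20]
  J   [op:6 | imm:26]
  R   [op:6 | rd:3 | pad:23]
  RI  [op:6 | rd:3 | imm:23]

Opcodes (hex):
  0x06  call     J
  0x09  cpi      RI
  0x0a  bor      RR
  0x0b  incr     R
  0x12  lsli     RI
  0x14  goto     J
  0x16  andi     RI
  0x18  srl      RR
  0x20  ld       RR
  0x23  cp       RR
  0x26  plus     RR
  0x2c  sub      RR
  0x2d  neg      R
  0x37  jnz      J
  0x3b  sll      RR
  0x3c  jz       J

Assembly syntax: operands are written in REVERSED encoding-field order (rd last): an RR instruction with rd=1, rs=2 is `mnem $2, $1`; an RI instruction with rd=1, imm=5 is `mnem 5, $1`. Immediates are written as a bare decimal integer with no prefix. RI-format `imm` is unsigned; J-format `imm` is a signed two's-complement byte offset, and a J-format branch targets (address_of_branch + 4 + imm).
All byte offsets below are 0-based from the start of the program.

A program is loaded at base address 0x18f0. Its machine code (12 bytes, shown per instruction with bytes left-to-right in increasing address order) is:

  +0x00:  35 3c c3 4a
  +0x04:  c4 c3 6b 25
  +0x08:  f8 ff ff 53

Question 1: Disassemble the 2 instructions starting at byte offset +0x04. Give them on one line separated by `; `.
[04] c4 c3 6b 25 → 0x256bc3c4
  op=0x256bc3c4>>26=0x9 ⇒ cpi (RI)
  rd@[25:23]=0x2 ⇒ $2
  imm@[22:0]=0x6bc3c4 ⇒ 7062468
[08] f8 ff ff 53 → 0x53fffff8
  op=0x53fffff8>>26=0x14 ⇒ goto (J)
  imm@[25:0]=0x3fffff8 (s26→-8) ⇒ -8

cpi 7062468, $2; goto -8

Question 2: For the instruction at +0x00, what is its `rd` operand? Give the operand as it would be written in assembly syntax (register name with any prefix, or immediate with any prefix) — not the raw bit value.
$5

@+00  little-endian(35 3c c3 4a) = 0x4ac33c35
  top 6b → 0x12 → lsli [RI]
  rd: (w>>23)&0x7=0x5 → $5
  imm: (w>>0)&0x7fffff=0x433c35 → 4406325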